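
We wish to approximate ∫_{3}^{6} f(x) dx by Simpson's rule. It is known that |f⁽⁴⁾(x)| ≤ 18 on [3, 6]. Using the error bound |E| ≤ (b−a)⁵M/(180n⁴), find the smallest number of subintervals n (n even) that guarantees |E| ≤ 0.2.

Need 4374/(180n⁴) ≤ 0.2.
n⁴ ≥ 4374/(180·0.2) = 121.5 ⇒ n ≥ 3.3200, so the smallest even n is 4. (n must be even for Simpson's rule.)

4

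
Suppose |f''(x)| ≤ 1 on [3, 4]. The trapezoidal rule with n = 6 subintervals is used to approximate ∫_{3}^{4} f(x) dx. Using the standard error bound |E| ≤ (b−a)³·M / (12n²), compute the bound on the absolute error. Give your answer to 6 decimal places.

|E| ≤ (1)³·1 / (12·6²) = 1/432 = 0.002315.

0.002315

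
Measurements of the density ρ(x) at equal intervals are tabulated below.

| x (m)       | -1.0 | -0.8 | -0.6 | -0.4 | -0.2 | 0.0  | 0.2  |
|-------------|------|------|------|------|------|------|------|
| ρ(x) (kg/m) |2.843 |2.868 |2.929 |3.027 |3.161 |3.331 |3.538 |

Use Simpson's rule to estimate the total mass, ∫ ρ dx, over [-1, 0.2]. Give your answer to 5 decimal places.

h = 0.2, n = 6.
(h/3)·[y₀ + 4y₁ + 2y₂ + 4y₃ + 2y₄ + 4y₅ + y₆] = 0.066667·(55.465) = 3.69767.

3.69767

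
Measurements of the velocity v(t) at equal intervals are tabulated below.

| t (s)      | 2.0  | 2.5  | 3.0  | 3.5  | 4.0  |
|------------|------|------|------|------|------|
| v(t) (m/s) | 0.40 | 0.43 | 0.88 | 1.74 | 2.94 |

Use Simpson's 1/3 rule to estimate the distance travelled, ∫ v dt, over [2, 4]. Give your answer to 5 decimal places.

2.29667

h = 0.5, n = 4.
(h/3)·[y₀ + 4y₁ + 2y₂ + 4y₃ + y₄] = 0.166667·(13.78) = 2.29667.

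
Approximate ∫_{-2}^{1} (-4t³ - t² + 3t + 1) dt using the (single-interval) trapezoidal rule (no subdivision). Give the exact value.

T = (b−a)/2 · [f(-2) + f(1)] = 1.5·[23 + (-1)] = 33.

33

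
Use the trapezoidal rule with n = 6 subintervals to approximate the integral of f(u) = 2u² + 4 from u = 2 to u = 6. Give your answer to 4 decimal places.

h = (6 − 2)/6 = 0.666667.
Nodes u₀,…,u₆ = 2, 2.666667, 3.333333, 4, 4.666667, 5.333333, 6.
f(u) = 2u² + 4: f₀=12, f₁=18.222222, f₂=26.222222, f₃=36, f₄=47.555556, f₅=60.888889, f₆=76.
(h/2)·[f₀ + 2f₁ + 2f₂ + 2f₃ + 2f₄ + 2f₅ + f₆] = 0.333333·(465.777778) = 155.2593.

155.2593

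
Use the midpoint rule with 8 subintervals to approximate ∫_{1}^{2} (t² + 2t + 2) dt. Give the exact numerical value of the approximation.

7.33203125

h = (2 − 1)/8 = 0.125.
Midpoints m₁,…,m₈ = 1.0625, 1.1875, 1.3125, 1.4375, 1.5625, 1.6875, 1.8125, 1.9375.
f(m₁)=5.25390625, f(m₂)=5.78515625, f(m₃)=6.34765625, f(m₄)=6.94140625, f(m₅)=7.56640625, f(m₆)=8.22265625, f(m₇)=8.91015625, f(m₈)=9.62890625.
h·[f(m₁) + f(m₂) + f(m₃) + f(m₄) + f(m₅) + f(m₆) + f(m₇) + f(m₈)] = 0.125·(58.65625) = 7.33203125.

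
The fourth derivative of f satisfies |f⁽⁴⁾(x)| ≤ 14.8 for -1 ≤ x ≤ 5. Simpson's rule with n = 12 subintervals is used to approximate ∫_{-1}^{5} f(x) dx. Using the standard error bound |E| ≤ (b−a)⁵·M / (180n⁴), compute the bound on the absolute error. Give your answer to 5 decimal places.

|E| ≤ (6)⁵·14.8 / (180·12⁴) = 115084.8/3732480 = 0.03083.

0.03083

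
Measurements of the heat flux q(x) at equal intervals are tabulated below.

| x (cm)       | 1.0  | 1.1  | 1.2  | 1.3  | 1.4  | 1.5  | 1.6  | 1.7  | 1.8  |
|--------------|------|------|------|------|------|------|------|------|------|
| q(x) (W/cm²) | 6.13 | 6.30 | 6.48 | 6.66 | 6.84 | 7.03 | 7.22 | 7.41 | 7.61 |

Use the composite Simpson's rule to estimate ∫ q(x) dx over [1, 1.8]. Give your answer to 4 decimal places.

h = 0.1, n = 8.
(h/3)·[y₀ + 4y₁ + 2y₂ + 4y₃ + 2y₄ + 4y₅ + 2y₆ + 4y₇ + y₈] = 0.033333·(164.42) = 5.4807.

5.4807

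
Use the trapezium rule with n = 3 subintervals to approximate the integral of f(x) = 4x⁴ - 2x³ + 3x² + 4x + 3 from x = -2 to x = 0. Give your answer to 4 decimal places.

h = (0 − (-2))/3 = 0.666667.
Nodes x₀,…,x₃ = -2, -1.333333, -0.666667, 0.
f(x) = 4x⁴ - 2x³ + 3x² + 4x + 3: f₀=87, f₁=20.382716, f₂=3.049383, f₃=3.
(h/2)·[f₀ + 2f₁ + 2f₂ + f₃] = 0.333333·(136.864198) = 45.6214.

45.6214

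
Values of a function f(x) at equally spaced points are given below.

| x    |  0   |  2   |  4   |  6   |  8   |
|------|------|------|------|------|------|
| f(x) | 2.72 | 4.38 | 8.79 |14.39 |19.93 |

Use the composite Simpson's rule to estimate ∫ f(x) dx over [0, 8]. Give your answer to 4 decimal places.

h = 2, n = 4.
(h/3)·[y₀ + 4y₁ + 2y₂ + 4y₃ + y₄] = 0.666667·(115.31) = 76.8733.

76.8733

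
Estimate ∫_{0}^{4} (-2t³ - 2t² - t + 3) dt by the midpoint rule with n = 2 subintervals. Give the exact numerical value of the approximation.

-148

h = (4 − 0)/2 = 2.
Midpoints m₁,…,m₂ = 1, 3.
f(m₁)=-2, f(m₂)=-72.
h·[f(m₁) + f(m₂)] = 2·(-74) = -148.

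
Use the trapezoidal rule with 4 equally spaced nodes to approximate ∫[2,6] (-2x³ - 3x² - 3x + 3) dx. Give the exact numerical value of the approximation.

-916

h = (6 − 2)/3 = 1.333333.
Nodes x₀,…,x₃ = 2, 3.333333, 4.666667, 6.
f(x) = -2x³ - 3x² - 3x + 3: f₀=-31, f₁=-114.407407, f₂=-279.592593, f₃=-555.
(h/2)·[f₀ + 2f₁ + 2f₂ + f₃] = 0.666667·(-1374) = -916.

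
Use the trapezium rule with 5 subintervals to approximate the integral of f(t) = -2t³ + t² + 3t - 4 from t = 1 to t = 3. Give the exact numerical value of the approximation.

-27.92

h = (3 − 1)/5 = 0.4.
Nodes t₀,…,t₅ = 1, 1.4, 1.8, 2.2, 2.6, 3.
f(t) = -2t³ + t² + 3t - 4: f₀=-2, f₁=-3.328, f₂=-7.024, f₃=-13.856, f₄=-24.592, f₅=-40.
(h/2)·[f₀ + 2f₁ + 2f₂ + 2f₃ + 2f₄ + f₅] = 0.2·(-139.6) = -27.92.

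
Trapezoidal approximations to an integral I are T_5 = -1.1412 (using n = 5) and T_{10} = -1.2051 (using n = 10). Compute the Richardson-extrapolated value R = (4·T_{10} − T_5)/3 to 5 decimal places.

-1.22640

R = (4·T_{10} − T_5) / 3 = (4·(-1.2051) − (-1.1412))/3 = (-3.6792)/3 = -1.22640.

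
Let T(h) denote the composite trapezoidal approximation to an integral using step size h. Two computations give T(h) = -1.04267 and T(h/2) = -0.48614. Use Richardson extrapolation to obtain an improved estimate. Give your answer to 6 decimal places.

R = (4·T(h/2) − T(h)) / 3 = (4·(-0.48614) − (-1.04267))/3 = (-0.90189)/3 = -0.300630.

-0.300630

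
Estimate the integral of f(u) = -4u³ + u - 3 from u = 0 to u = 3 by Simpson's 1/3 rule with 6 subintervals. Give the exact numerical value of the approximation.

-85.5

h = (3 − 0)/6 = 0.5.
Nodes u₀,…,u₆ = 0, 0.5, 1, 1.5, 2, 2.5, 3.
f(u) = -4u³ + u - 3: f₀=-3, f₁=-3, f₂=-6, f₃=-15, f₄=-33, f₅=-63, f₆=-108.
(h/3)·[f₀ + 4f₁ + 2f₂ + 4f₃ + 2f₄ + 4f₅ + f₆] = 0.166667·(-513) = -85.5.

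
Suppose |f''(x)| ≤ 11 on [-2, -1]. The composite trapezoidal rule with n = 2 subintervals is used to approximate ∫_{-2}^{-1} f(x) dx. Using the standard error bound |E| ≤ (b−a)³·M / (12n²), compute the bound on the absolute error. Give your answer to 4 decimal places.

0.2292

|E| ≤ (1)³·11 / (12·2²) = 11/48 = 0.2292.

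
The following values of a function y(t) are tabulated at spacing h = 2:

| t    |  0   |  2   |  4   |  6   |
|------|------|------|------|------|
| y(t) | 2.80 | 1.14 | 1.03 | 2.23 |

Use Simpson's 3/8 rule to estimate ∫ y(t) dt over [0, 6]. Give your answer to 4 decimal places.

h = 2, n = 3.
(3h/8)·[y₀ + 3y₁ + 3y₂ + y₃] = 0.75·(11.54) = 8.6550.

8.6550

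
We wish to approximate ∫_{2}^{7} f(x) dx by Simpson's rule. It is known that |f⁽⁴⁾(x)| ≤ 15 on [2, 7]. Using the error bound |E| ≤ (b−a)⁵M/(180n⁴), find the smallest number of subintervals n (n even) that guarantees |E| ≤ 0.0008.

24

Need 46875/(180n⁴) ≤ 0.0008.
n⁴ ≥ 46875/(180·0.0008) = 325521 ⇒ n ≥ 23.8861, so the smallest even n is 24. (n must be even for Simpson's rule.)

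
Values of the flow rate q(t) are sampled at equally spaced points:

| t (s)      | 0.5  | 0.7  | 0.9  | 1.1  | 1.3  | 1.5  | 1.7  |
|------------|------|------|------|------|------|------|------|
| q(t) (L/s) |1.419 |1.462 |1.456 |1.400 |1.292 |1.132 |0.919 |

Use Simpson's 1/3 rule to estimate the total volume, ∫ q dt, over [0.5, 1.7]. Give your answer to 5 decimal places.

1.58733

h = 0.2, n = 6.
(h/3)·[y₀ + 4y₁ + 2y₂ + 4y₃ + 2y₄ + 4y₅ + y₆] = 0.066667·(23.810) = 1.58733.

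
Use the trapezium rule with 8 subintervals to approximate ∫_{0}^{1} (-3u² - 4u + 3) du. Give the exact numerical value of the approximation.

h = (1 − 0)/8 = 0.125.
Nodes u₀,…,u₈ = 0, 0.125, 0.25, 0.375, 0.5, 0.625, 0.75, 0.875, 1.
f(u) = -3u² - 4u + 3: f₀=3, f₁=2.453125, f₂=1.8125, f₃=1.078125, f₄=0.25, f₅=-0.671875, f₆=-1.6875, f₇=-2.796875, f₈=-4.
(h/2)·[f₀ + 2f₁ + 2f₂ + 2f₃ + 2f₄ + 2f₅ + 2f₆ + 2f₇ + f₈] = 0.0625·(-0.125) = -0.0078125.

-0.0078125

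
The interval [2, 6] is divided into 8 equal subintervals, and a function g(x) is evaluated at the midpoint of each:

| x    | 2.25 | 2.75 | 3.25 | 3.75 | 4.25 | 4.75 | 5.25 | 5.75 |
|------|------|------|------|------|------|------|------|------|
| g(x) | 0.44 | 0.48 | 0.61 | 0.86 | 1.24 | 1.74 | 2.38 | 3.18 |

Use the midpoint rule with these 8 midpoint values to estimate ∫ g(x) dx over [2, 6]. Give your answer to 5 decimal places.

5.46500

h = 0.5, n = 8.
h·[y(m₁) + y(m₂) + y(m₃) + y(m₄) + y(m₅) + y(m₆) + y(m₇) + y(m₈)] = 0.5·(10.93) = 5.46500.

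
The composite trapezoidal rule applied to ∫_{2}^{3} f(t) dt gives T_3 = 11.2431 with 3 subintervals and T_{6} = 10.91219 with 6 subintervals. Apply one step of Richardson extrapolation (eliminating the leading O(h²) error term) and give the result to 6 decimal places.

R = (4·T_{6} − T_3) / 3 = (4·10.91219 − 11.2431)/3 = (32.40566)/3 = 10.801887.

10.801887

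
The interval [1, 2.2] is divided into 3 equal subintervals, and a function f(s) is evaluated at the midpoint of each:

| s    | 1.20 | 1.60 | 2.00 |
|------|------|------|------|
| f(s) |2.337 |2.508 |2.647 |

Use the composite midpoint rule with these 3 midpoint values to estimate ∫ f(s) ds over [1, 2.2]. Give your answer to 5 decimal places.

h = 0.4, n = 3.
h·[y(m₁) + y(m₂) + y(m₃)] = 0.4·(7.492) = 2.99680.

2.99680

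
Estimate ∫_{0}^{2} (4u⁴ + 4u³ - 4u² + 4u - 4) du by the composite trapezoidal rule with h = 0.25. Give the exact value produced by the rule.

h = (2 − 0)/8 = 0.25.
Nodes u₀,…,u₈ = 0, 0.25, 0.5, 0.75, 1, 1.25, 1.5, 1.75, 2.
f(u) = 4u⁴ + 4u³ - 4u² + 4u - 4: f₀=-4, f₁=-3.171875, f₂=-2.25, f₃=-0.296875, f₄=4, f₅=12.328125, f₆=26.75, f₇=49.703125, f₈=84.
(h/2)·[f₀ + 2f₁ + 2f₂ + 2f₃ + 2f₄ + 2f₅ + 2f₆ + 2f₇ + f₈] = 0.125·(254.125) = 31.765625.

31.765625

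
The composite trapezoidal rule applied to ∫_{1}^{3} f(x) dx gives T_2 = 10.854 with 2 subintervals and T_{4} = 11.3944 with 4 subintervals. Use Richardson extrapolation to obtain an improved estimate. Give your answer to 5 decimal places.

11.57453

R = (4·T_{4} − T_2) / 3 = (4·11.3944 − 10.854)/3 = (34.7236)/3 = 11.57453.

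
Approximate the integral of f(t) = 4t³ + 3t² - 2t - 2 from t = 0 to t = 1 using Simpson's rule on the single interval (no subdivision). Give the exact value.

-1

S = (b−a)/6 · [f(0) + 4f(0.5) + f(1)] = 0.166667·[(-2) + 4·(-1.75) + 3] = -1.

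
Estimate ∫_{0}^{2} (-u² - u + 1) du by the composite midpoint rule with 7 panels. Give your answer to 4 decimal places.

-2.6531

h = (2 − 0)/7 = 0.285714.
Midpoints m₁,…,m₇ = 0.142857, 0.428571, 0.714286, 1, 1.285714, 1.571429, 1.857143.
f(m₁)=0.836735, f(m₂)=0.387755, f(m₃)=-0.224490, f(m₄)=-1, f(m₅)=-1.938776, f(m₆)=-3.040816, f(m₇)=-4.306122.
h·[f(m₁) + f(m₂) + f(m₃) + f(m₄) + f(m₅) + f(m₆) + f(m₇)] = 0.285714·(-9.285714) = -2.6531.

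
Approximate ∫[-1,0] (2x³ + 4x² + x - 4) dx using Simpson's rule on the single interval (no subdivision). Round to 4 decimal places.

S = (b−a)/6 · [f(-1) + 4f(-0.5) + f(0)] = 0.166667·[(-3) + 4·(-3.75) + (-4)] = -3.6667.

-3.6667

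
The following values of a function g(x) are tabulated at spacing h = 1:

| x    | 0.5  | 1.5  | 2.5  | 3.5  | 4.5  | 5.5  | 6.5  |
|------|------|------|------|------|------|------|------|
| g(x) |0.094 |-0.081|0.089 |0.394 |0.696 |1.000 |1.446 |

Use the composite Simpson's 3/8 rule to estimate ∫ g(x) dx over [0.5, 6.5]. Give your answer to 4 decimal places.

h = 1, n = 6.
(3h/8)·[y₀ + 3y₁ + 3y₂ + 2y₃ + 3y₄ + 3y₅ + y₆] = 0.375·(7.440) = 2.7900.

2.7900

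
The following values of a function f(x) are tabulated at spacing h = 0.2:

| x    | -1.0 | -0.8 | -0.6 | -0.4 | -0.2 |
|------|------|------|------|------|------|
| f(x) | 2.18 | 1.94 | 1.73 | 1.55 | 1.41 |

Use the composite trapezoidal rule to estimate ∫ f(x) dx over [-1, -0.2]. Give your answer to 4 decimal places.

h = 0.2, n = 4.
(h/2)·[y₀ + 2y₁ + 2y₂ + 2y₃ + y₄] = 0.1·(14.03) = 1.4030.

1.4030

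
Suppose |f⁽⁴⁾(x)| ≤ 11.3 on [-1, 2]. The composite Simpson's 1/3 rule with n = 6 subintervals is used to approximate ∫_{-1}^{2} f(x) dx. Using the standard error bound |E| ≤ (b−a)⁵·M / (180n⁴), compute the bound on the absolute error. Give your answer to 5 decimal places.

|E| ≤ (3)⁵·11.3 / (180·6⁴) = 2745.9/233280 = 0.01177.

0.01177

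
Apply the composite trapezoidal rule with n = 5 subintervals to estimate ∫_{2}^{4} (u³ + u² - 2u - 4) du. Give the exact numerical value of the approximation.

59.2

h = (4 − 2)/5 = 0.4.
Nodes u₀,…,u₅ = 2, 2.4, 2.8, 3.2, 3.6, 4.
f(u) = u³ + u² - 2u - 4: f₀=4, f₁=10.784, f₂=20.192, f₃=32.608, f₄=48.416, f₅=68.
(h/2)·[f₀ + 2f₁ + 2f₂ + 2f₃ + 2f₄ + f₅] = 0.2·(296) = 59.2.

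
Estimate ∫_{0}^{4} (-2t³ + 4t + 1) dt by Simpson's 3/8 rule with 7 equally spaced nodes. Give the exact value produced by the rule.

h = (4 − 0)/6 = 0.666667.
Nodes t₀,…,t₆ = 0, 0.666667, 1.333333, 2, 2.666667, 3.333333, 4.
f(t) = -2t³ + 4t + 1: f₀=1, f₁=3.074074, f₂=1.592593, f₃=-7, f₄=-26.259259, f₅=-59.740741, f₆=-111.
(3h/8)·[f₀ + 3f₁ + 3f₂ + 2f₃ + 3f₄ + 3f₅ + f₆] = 0.25·(-368) = -92.

-92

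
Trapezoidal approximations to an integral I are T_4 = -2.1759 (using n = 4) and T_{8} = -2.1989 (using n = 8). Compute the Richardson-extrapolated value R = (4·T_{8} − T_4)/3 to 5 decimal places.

-2.20657

R = (4·T_{8} − T_4) / 3 = (4·(-2.1989) − (-2.1759))/3 = (-6.6197)/3 = -2.20657.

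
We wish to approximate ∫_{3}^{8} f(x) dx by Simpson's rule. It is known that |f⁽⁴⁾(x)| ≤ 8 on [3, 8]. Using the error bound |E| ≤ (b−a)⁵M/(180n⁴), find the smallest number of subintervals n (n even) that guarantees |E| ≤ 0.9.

4

Need 25000/(180n⁴) ≤ 0.9.
n⁴ ≥ 25000/(180·0.9) = 154.321 ⇒ n ≥ 3.5246, so the smallest even n is 4. (n must be even for Simpson's rule.)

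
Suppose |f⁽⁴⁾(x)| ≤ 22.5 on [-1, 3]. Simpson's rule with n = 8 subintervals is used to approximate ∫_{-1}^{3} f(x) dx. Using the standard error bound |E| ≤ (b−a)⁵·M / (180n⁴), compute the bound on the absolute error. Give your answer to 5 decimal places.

|E| ≤ (4)⁵·22.5 / (180·8⁴) = 23040/737280 = 0.03125.

0.03125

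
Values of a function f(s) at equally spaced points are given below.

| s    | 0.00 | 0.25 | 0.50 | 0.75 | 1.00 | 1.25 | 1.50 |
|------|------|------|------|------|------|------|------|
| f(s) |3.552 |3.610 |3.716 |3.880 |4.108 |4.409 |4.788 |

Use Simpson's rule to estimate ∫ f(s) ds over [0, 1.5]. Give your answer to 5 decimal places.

5.96533

h = 0.25, n = 6.
(h/3)·[y₀ + 4y₁ + 2y₂ + 4y₃ + 2y₄ + 4y₅ + y₆] = 0.083333·(71.584) = 5.96533.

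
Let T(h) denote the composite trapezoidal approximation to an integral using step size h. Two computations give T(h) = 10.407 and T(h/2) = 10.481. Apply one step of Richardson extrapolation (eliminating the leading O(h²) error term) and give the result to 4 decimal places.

10.5057

R = (4·T(h/2) − T(h)) / 3 = (4·10.481 − 10.407)/3 = (31.517)/3 = 10.5057.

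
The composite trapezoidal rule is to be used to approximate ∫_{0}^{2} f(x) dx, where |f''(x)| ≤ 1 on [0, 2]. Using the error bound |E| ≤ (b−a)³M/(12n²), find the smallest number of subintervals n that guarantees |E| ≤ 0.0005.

Need 8/(12n²) ≤ 0.0005.
n² ≥ 8/(12·0.0005) = 1333.33 ⇒ n ≥ 36.5148, so the smallest n is 37.

37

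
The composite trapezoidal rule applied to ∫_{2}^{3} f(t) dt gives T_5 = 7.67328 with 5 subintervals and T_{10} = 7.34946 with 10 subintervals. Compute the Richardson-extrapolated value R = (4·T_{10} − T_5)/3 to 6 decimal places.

7.241520

R = (4·T_{10} − T_5) / 3 = (4·7.34946 − 7.67328)/3 = (21.72456)/3 = 7.241520.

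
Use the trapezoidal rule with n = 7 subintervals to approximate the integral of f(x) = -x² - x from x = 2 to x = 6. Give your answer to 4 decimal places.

-85.5510

h = (6 − 2)/7 = 0.571429.
Nodes x₀,…,x₇ = 2, 2.571429, 3.142857, 3.714286, 4.285714, 4.857143, 5.428571, 6.
f(x) = -x² - x: f₀=-6, f₁=-9.183673, f₂=-13.020408, f₃=-17.510204, f₄=-22.653061, f₅=-28.448980, f₆=-34.897959, f₇=-42.
(h/2)·[f₀ + 2f₁ + 2f₂ + 2f₃ + 2f₄ + 2f₅ + 2f₆ + f₇] = 0.285714·(-299.428571) = -85.5510.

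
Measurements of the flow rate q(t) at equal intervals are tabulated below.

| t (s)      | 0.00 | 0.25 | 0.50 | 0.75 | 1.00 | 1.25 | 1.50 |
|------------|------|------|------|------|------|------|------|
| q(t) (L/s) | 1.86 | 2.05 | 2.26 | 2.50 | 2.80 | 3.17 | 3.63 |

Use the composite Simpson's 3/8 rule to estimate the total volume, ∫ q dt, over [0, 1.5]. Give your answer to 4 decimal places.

h = 0.25, n = 6.
(3h/8)·[y₀ + 3y₁ + 3y₂ + 2y₃ + 3y₄ + 3y₅ + y₆] = 0.09375·(41.33) = 3.8747.

3.8747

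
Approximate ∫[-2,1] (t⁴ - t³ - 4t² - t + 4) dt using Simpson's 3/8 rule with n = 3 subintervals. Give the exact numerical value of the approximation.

12.75

h = (1 − (-2))/3 = 1.
Nodes t₀,…,t₃ = -2, -1, 0, 1.
f(t) = t⁴ - t³ - 4t² - t + 4: f₀=14, f₁=3, f₂=4, f₃=-1.
(3h/8)·[f₀ + 3f₁ + 3f₂ + f₃] = 0.375·(34) = 12.75.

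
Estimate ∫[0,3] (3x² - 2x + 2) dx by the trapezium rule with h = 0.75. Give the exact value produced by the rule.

h = (3 − 0)/4 = 0.75.
Nodes x₀,…,x₄ = 0, 0.75, 1.5, 2.25, 3.
f(x) = 3x² - 2x + 2: f₀=2, f₁=2.1875, f₂=5.75, f₃=12.6875, f₄=23.
(h/2)·[f₀ + 2f₁ + 2f₂ + 2f₃ + f₄] = 0.375·(66.25) = 24.84375.

24.84375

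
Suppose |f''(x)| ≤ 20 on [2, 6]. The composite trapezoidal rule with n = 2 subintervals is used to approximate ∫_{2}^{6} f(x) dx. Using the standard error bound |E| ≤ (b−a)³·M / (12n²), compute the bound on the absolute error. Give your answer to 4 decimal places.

|E| ≤ (4)³·20 / (12·2²) = 1280/48 = 26.6667.

26.6667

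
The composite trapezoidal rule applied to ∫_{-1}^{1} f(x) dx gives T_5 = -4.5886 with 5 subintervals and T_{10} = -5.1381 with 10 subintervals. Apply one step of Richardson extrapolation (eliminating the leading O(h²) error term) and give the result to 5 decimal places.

-5.32127

R = (4·T_{10} − T_5) / 3 = (4·(-5.1381) − (-4.5886))/3 = (-15.9638)/3 = -5.32127.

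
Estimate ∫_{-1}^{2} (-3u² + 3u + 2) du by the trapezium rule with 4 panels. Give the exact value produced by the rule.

0.65625

h = (2 − (-1))/4 = 0.75.
Nodes u₀,…,u₄ = -1, -0.25, 0.5, 1.25, 2.
f(u) = -3u² + 3u + 2: f₀=-4, f₁=1.0625, f₂=2.75, f₃=1.0625, f₄=-4.
(h/2)·[f₀ + 2f₁ + 2f₂ + 2f₃ + f₄] = 0.375·(1.75) = 0.65625.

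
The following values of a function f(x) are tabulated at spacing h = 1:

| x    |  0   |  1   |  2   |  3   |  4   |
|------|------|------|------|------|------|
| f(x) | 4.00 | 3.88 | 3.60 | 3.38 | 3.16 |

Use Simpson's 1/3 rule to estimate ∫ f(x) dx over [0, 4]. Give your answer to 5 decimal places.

h = 1, n = 4.
(h/3)·[y₀ + 4y₁ + 2y₂ + 4y₃ + y₄] = 0.333333·(43.40) = 14.46667.

14.46667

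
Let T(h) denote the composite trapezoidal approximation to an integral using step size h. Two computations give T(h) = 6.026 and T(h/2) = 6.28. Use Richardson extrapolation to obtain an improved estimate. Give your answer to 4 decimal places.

R = (4·T(h/2) − T(h)) / 3 = (4·6.28 − 6.026)/3 = (19.094)/3 = 6.3647.

6.3647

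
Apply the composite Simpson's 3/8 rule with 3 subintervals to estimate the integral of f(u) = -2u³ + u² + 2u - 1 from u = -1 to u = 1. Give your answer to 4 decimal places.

-1.3333

h = (1 − (-1))/3 = 0.666667.
Nodes u₀,…,u₃ = -1, -0.333333, 0.333333, 1.
f(u) = -2u³ + u² + 2u - 1: f₀=0, f₁=-1.481481, f₂=-0.296296, f₃=0.
(3h/8)·[f₀ + 3f₁ + 3f₂ + f₃] = 0.25·(-5.333333) = -1.3333.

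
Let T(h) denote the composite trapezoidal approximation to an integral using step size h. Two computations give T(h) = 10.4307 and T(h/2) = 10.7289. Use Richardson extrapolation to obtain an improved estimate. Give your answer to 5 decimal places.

R = (4·T(h/2) − T(h)) / 3 = (4·10.7289 − 10.4307)/3 = (32.4849)/3 = 10.82830.

10.82830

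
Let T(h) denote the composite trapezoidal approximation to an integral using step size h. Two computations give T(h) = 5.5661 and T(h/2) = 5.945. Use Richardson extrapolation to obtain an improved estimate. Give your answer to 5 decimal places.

R = (4·T(h/2) − T(h)) / 3 = (4·5.945 − 5.5661)/3 = (18.2139)/3 = 6.07130.

6.07130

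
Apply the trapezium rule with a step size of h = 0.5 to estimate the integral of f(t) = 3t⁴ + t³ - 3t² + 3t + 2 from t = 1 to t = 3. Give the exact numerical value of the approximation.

161.9375

h = (3 − 1)/4 = 0.5.
Nodes t₀,…,t₄ = 1, 1.5, 2, 2.5, 3.
f(t) = 3t⁴ + t³ - 3t² + 3t + 2: f₀=6, f₁=18.3125, f₂=52, f₃=123.5625, f₄=254.
(h/2)·[f₀ + 2f₁ + 2f₂ + 2f₃ + f₄] = 0.25·(647.75) = 161.9375.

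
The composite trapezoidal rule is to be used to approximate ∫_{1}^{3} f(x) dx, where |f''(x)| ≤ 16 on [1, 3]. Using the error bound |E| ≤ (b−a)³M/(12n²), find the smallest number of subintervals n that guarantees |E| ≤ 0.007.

40

Need 128/(12n²) ≤ 0.007.
n² ≥ 128/(12·0.007) = 1523.81 ⇒ n ≥ 39.0360, so the smallest n is 40.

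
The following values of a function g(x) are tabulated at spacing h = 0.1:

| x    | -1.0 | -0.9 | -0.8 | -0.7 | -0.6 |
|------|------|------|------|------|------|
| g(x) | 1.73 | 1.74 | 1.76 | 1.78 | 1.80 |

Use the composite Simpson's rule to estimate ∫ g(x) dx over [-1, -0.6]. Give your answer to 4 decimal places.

h = 0.1, n = 4.
(h/3)·[y₀ + 4y₁ + 2y₂ + 4y₃ + y₄] = 0.033333·(21.13) = 0.7043.

0.7043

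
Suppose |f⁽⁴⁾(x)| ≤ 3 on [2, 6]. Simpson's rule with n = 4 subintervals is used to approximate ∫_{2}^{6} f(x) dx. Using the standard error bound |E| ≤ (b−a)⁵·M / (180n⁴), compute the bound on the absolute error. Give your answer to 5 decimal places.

|E| ≤ (4)⁵·3 / (180·4⁴) = 3072/46080 = 0.06667.

0.06667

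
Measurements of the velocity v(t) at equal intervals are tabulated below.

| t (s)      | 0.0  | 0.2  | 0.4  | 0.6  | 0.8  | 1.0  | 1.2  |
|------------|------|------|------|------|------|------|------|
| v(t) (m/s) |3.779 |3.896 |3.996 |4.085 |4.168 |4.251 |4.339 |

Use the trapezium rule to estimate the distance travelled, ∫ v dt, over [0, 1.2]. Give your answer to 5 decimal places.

4.89100

h = 0.2, n = 6.
(h/2)·[y₀ + 2y₁ + 2y₂ + 2y₃ + 2y₄ + 2y₅ + y₆] = 0.1·(48.910) = 4.89100.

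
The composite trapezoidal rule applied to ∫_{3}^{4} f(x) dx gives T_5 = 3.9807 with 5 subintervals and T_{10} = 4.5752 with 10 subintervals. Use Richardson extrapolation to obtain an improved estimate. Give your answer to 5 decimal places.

R = (4·T_{10} − T_5) / 3 = (4·4.5752 − 3.9807)/3 = (14.3201)/3 = 4.77337.

4.77337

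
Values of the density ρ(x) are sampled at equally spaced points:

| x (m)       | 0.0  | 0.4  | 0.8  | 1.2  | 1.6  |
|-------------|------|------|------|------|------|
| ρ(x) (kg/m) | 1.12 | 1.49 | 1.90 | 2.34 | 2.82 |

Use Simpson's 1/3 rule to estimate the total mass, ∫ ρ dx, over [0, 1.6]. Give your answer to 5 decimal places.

3.07467

h = 0.4, n = 4.
(h/3)·[y₀ + 4y₁ + 2y₂ + 4y₃ + y₄] = 0.133333·(23.06) = 3.07467.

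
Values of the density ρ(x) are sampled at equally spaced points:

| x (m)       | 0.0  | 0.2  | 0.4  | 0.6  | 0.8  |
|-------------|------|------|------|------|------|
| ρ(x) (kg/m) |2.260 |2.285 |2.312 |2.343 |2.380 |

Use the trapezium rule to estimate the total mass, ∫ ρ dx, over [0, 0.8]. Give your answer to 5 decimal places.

h = 0.2, n = 4.
(h/2)·[y₀ + 2y₁ + 2y₂ + 2y₃ + y₄] = 0.1·(18.520) = 1.85200.

1.85200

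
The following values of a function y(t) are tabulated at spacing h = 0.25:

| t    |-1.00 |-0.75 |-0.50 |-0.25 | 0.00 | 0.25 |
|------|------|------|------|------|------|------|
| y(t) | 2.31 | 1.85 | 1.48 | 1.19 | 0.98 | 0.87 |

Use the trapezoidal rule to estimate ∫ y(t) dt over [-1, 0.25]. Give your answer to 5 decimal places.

h = 0.25, n = 5.
(h/2)·[y₀ + 2y₁ + 2y₂ + 2y₃ + 2y₄ + y₅] = 0.125·(14.18) = 1.77250.

1.77250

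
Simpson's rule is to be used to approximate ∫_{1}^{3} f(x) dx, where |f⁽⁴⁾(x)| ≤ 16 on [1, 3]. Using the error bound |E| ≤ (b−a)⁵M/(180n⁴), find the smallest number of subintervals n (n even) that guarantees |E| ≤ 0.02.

4

Need 512/(180n⁴) ≤ 0.02.
n⁴ ≥ 512/(180·0.02) = 142.222 ⇒ n ≥ 3.4534, so the smallest even n is 4. (n must be even for Simpson's rule.)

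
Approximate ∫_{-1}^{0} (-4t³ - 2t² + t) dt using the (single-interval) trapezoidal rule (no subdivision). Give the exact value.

0.5

T = (b−a)/2 · [f(-1) + f(0)] = 0.5·[1 + 0] = 0.5.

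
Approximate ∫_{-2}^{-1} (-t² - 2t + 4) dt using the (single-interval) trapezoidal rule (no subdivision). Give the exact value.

4.5

T = (b−a)/2 · [f(-2) + f(-1)] = 0.5·[4 + 5] = 4.5.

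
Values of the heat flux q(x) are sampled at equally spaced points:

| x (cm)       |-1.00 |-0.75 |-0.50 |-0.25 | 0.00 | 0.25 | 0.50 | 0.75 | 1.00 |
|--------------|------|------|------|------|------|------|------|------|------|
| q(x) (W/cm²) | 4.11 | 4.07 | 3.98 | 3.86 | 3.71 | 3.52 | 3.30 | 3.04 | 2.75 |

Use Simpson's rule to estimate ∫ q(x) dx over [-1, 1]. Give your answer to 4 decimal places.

h = 0.25, n = 8.
(h/3)·[y₀ + 4y₁ + 2y₂ + 4y₃ + 2y₄ + 4y₅ + 2y₆ + 4y₇ + y₈] = 0.083333·(86.80) = 7.2333.

7.2333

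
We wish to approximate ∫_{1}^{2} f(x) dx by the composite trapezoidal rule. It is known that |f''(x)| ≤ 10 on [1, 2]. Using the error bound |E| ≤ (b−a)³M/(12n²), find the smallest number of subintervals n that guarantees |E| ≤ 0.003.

17

Need 10/(12n²) ≤ 0.003.
n² ≥ 10/(12·0.003) = 277.778 ⇒ n ≥ 16.6667, so the smallest n is 17.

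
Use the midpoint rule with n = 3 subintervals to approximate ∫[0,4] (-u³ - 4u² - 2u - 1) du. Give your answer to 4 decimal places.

h = (4 − 0)/3 = 1.333333.
Midpoints m₁,…,m₃ = 0.666667, 2, 3.333333.
f(m₁)=-4.407407, f(m₂)=-29, f(m₃)=-89.148148.
h·[f(m₁) + f(m₂) + f(m₃)] = 1.333333·(-122.555556) = -163.4074.

-163.4074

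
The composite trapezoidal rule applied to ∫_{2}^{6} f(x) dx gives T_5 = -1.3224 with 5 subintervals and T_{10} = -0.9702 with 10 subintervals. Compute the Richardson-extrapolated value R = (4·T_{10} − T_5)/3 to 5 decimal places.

R = (4·T_{10} − T_5) / 3 = (4·(-0.9702) − (-1.3224))/3 = (-2.5584)/3 = -0.85280.

-0.85280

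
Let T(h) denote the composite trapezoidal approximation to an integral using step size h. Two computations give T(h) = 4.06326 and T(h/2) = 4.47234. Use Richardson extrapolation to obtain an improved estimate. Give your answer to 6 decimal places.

R = (4·T(h/2) − T(h)) / 3 = (4·4.47234 − 4.06326)/3 = (13.82610)/3 = 4.608700.

4.608700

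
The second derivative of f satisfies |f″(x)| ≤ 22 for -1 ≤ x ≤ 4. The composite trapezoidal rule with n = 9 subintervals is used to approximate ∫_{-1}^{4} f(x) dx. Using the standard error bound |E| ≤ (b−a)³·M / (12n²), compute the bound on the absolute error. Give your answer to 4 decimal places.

2.8292

|E| ≤ (5)³·22 / (12·9²) = 2750/972 = 2.8292.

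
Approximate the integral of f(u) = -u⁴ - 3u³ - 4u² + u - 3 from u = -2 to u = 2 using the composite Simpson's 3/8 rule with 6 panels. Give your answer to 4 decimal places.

h = (2 − (-2))/6 = 0.666667.
Nodes u₀,…,u₆ = -2, -1.333333, -0.666667, 0, 0.666667, 1.333333, 2.
f(u) = -u⁴ - 3u³ - 4u² + u - 3: f₀=-13, f₁=-7.493827, f₂=-4.753086, f₃=-3, f₄=-5.197531, f₅=-19.049383, f₆=-57.
(3h/8)·[f₀ + 3f₁ + 3f₂ + 2f₃ + 3f₄ + 3f₅ + f₆] = 0.25·(-185.481481) = -46.3704.

-46.3704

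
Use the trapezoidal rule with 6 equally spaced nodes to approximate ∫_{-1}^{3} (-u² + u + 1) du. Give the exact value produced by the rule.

-1.76

h = (3 − (-1))/5 = 0.8.
Nodes u₀,…,u₅ = -1, -0.2, 0.6, 1.4, 2.2, 3.
f(u) = -u² + u + 1: f₀=-1, f₁=0.76, f₂=1.24, f₃=0.44, f₄=-1.64, f₅=-5.
(h/2)·[f₀ + 2f₁ + 2f₂ + 2f₃ + 2f₄ + f₅] = 0.4·(-4.4) = -1.76.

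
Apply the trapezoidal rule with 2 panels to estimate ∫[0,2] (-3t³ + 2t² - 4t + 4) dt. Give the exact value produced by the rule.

h = (2 − 0)/2 = 1.
Nodes t₀,…,t₂ = 0, 1, 2.
f(t) = -3t³ + 2t² - 4t + 4: f₀=4, f₁=-1, f₂=-20.
(h/2)·[f₀ + 2f₁ + f₂] = 0.5·(-18) = -9.

-9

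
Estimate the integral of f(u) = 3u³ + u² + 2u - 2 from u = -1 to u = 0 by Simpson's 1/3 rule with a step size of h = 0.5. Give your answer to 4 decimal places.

h = (0 − (-1))/2 = 0.5.
Nodes u₀,…,u₂ = -1, -0.5, 0.
f(u) = 3u³ + u² + 2u - 2: f₀=-6, f₁=-3.125, f₂=-2.
(h/3)·[f₀ + 4f₁ + f₂] = 0.166667·(-20.5) = -3.4167.

-3.4167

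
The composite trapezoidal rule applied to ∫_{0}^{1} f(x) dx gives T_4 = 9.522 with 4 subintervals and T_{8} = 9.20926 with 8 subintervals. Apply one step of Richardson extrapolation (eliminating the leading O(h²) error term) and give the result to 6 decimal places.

9.105013

R = (4·T_{8} − T_4) / 3 = (4·9.20926 − 9.522)/3 = (27.31504)/3 = 9.105013.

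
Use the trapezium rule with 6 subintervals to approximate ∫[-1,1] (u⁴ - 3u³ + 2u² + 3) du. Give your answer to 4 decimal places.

h = (1 − (-1))/6 = 0.333333.
Nodes u₀,…,u₆ = -1, -0.666667, -0.333333, 0, 0.333333, 0.666667, 1.
f(u) = u⁴ - 3u³ + 2u² + 3: f₀=9, f₁=4.975309, f₂=3.345679, f₃=3, f₄=3.123457, f₅=3.197531, f₆=3.
(h/2)·[f₀ + 2f₁ + 2f₂ + 2f₃ + 2f₄ + 2f₅ + f₆] = 0.166667·(47.283951) = 7.8807.

7.8807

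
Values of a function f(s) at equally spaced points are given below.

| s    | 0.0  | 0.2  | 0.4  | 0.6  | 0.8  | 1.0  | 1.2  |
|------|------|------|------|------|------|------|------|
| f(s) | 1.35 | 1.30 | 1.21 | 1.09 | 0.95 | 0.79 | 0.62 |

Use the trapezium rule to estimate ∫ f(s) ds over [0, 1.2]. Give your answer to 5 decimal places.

1.26500

h = 0.2, n = 6.
(h/2)·[y₀ + 2y₁ + 2y₂ + 2y₃ + 2y₄ + 2y₅ + y₆] = 0.1·(12.65) = 1.26500.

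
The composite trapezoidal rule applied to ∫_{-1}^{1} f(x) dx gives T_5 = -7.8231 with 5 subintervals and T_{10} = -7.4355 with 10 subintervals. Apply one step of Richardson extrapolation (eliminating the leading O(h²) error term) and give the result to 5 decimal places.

-7.30630

R = (4·T_{10} − T_5) / 3 = (4·(-7.4355) − (-7.8231))/3 = (-21.9189)/3 = -7.30630.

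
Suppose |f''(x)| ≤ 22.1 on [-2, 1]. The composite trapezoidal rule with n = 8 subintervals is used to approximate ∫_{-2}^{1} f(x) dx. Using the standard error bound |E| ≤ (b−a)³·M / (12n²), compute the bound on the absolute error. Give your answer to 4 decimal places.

0.7770

|E| ≤ (3)³·22.1 / (12·8²) = 596.7/768 = 0.7770.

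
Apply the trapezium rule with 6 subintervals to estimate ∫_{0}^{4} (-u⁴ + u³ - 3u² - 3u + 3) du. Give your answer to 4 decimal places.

h = (4 − 0)/6 = 0.666667.
Nodes u₀,…,u₆ = 0, 0.666667, 1.333333, 2, 2.666667, 3.333333, 4.
f(u) = -u⁴ + u³ - 3u² - 3u + 3: f₀=3, f₁=-0.234568, f₂=-7.123457, f₃=-23, f₄=-57.938272, f₅=-126.753086, f₆=-249.
(h/2)·[f₀ + 2f₁ + 2f₂ + 2f₃ + 2f₄ + 2f₅ + f₆] = 0.333333·(-676.098765) = -225.3663.

-225.3663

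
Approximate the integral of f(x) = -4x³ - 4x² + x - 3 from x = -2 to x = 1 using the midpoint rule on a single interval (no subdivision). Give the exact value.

M = (b−a)·f(-0.5) = 3·(-4) = -12.

-12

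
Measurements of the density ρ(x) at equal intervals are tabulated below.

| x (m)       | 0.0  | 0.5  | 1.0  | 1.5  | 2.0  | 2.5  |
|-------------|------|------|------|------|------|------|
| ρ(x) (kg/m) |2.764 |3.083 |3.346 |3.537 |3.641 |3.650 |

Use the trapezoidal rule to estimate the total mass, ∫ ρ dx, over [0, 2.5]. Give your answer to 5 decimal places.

8.40700

h = 0.5, n = 5.
(h/2)·[y₀ + 2y₁ + 2y₂ + 2y₃ + 2y₄ + y₅] = 0.25·(33.628) = 8.40700.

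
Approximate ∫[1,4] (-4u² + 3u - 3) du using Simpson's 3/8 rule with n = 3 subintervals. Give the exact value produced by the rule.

h = (4 − 1)/3 = 1.
Nodes u₀,…,u₃ = 1, 2, 3, 4.
f(u) = -4u² + 3u - 3: f₀=-4, f₁=-13, f₂=-30, f₃=-55.
(3h/8)·[f₀ + 3f₁ + 3f₂ + f₃] = 0.375·(-188) = -70.5.

-70.5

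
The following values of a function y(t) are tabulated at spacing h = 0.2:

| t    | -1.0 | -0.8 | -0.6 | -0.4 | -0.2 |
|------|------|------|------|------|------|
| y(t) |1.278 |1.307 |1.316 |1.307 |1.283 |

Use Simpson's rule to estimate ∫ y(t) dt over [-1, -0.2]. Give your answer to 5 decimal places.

h = 0.2, n = 4.
(h/3)·[y₀ + 4y₁ + 2y₂ + 4y₃ + y₄] = 0.066667·(15.649) = 1.04327.

1.04327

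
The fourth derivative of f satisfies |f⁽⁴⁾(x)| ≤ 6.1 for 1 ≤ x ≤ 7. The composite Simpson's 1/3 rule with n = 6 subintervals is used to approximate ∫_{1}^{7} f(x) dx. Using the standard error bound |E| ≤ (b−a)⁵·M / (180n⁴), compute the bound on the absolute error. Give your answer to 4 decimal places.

|E| ≤ (6)⁵·6.1 / (180·6⁴) = 47433.6/233280 = 0.2033.

0.2033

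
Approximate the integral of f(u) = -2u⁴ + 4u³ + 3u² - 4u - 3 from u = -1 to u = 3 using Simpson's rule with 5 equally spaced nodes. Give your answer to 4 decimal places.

-18.6667

h = (3 − (-1))/4 = 1.
Nodes u₀,…,u₄ = -1, 0, 1, 2, 3.
f(u) = -2u⁴ + 4u³ + 3u² - 4u - 3: f₀=-2, f₁=-3, f₂=-2, f₃=1, f₄=-42.
(h/3)·[f₀ + 4f₁ + 2f₂ + 4f₃ + f₄] = 0.333333·(-56) = -18.6667.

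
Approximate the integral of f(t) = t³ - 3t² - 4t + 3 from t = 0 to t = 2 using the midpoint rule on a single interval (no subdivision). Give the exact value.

M = (b−a)·f(1) = 2·(-3) = -6.

-6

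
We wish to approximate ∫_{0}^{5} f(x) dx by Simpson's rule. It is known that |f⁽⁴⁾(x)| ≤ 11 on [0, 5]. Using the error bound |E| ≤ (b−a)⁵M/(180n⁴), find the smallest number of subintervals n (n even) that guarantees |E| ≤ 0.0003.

30

Need 34375/(180n⁴) ≤ 0.0003.
n⁴ ≥ 34375/(180·0.0003) = 636574 ⇒ n ≥ 28.2463, so the smallest even n is 30. (n must be even for Simpson's rule.)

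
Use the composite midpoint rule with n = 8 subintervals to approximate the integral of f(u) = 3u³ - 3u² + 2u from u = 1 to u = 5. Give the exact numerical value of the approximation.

h = (5 − 1)/8 = 0.5.
Midpoints m₁,…,m₈ = 1.25, 1.75, 2.25, 2.75, 3.25, 3.75, 4.25, 4.75.
f(m₁)=3.671875, f(m₂)=10.390625, f(m₃)=23.484375, f(m₄)=45.203125, f(m₅)=77.796875, f(m₆)=123.515625, f(m₇)=184.609375, f(m₈)=263.328125.
h·[f(m₁) + f(m₂) + f(m₃) + f(m₄) + f(m₅) + f(m₆) + f(m₇) + f(m₈)] = 0.5·(732) = 366.

366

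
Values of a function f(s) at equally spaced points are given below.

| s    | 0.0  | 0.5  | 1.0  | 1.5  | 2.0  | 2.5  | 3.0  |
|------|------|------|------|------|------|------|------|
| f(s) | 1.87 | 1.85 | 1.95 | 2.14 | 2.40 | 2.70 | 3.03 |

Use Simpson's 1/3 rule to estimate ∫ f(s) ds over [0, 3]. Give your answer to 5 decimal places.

6.72667

h = 0.5, n = 6.
(h/3)·[y₀ + 4y₁ + 2y₂ + 4y₃ + 2y₄ + 4y₅ + y₆] = 0.166667·(40.36) = 6.72667.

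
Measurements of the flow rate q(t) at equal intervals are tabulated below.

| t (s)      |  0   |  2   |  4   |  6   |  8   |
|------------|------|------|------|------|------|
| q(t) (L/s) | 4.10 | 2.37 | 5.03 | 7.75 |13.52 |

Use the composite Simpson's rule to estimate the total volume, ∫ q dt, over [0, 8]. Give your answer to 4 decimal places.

h = 2, n = 4.
(h/3)·[y₀ + 4y₁ + 2y₂ + 4y₃ + y₄] = 0.666667·(68.16) = 45.4400.

45.4400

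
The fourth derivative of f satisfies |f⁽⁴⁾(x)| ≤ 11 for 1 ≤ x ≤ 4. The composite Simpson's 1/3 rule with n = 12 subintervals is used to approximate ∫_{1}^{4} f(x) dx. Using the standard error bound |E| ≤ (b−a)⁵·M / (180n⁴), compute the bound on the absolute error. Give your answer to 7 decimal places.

0.0007161

|E| ≤ (3)⁵·11 / (180·12⁴) = 2673/3732480 = 0.0007161.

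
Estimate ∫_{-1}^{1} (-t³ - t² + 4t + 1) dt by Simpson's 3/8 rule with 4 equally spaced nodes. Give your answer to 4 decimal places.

h = (1 − (-1))/3 = 0.666667.
Nodes t₀,…,t₃ = -1, -0.333333, 0.333333, 1.
f(t) = -t³ - t² + 4t + 1: f₀=-3, f₁=-0.407407, f₂=2.185185, f₃=3.
(3h/8)·[f₀ + 3f₁ + 3f₂ + f₃] = 0.25·(5.333333) = 1.3333.

1.3333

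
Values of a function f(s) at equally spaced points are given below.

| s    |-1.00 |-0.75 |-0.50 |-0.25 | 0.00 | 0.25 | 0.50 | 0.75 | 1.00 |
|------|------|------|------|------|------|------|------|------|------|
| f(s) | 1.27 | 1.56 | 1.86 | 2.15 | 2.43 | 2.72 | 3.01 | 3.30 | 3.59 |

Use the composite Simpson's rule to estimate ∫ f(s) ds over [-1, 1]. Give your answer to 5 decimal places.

h = 0.25, n = 8.
(h/3)·[y₀ + 4y₁ + 2y₂ + 4y₃ + 2y₄ + 4y₅ + 2y₆ + 4y₇ + y₈] = 0.083333·(58.38) = 4.86500.

4.86500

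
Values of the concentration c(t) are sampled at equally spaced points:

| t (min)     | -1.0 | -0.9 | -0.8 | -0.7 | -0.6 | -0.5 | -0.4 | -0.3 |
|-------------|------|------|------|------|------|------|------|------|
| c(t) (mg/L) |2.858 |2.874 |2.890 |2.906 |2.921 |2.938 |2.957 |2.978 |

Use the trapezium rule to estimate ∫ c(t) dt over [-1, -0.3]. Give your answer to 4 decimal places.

h = 0.1, n = 7.
(h/2)·[y₀ + 2y₁ + 2y₂ + 2y₃ + 2y₄ + 2y₅ + 2y₆ + y₇] = 0.05·(40.808) = 2.0404.

2.0404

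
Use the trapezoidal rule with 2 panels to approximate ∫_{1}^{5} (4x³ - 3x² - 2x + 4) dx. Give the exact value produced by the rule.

h = (5 − 1)/2 = 2.
Nodes x₀,…,x₂ = 1, 3, 5.
f(x) = 4x³ - 3x² - 2x + 4: f₀=3, f₁=79, f₂=419.
(h/2)·[f₀ + 2f₁ + f₂] = 1·(580) = 580.

580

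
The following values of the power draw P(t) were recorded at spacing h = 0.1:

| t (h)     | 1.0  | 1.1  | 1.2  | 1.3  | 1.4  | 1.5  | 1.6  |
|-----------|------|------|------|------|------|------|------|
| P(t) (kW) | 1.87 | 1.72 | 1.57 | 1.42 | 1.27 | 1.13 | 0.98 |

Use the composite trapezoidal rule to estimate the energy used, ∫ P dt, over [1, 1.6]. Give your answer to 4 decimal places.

h = 0.1, n = 6.
(h/2)·[y₀ + 2y₁ + 2y₂ + 2y₃ + 2y₄ + 2y₅ + y₆] = 0.05·(17.07) = 0.8535.

0.8535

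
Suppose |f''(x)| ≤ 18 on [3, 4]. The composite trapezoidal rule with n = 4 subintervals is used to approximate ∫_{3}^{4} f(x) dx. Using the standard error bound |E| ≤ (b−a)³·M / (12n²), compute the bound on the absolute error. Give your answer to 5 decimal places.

0.09375

|E| ≤ (1)³·18 / (12·4²) = 18/192 = 0.09375.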